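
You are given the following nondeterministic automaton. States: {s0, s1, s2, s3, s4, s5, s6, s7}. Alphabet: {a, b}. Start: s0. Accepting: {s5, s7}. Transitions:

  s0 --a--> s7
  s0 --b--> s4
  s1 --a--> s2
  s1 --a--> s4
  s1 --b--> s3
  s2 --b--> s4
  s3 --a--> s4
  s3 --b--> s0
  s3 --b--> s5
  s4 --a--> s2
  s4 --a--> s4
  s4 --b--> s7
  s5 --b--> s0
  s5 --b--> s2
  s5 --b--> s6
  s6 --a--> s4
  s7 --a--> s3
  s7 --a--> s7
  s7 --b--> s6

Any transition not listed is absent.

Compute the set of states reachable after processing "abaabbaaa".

Start in {s0}.
Read 'a': s0→{s7}; now {s7}.
Read 'b': s7→{s6}; now {s6}.
Read 'a': s6→{s4}; now {s4}.
Read 'a': s4→{s2, s4}; now {s2, s4}.
Read 'b': s2→{s4}, s4→{s7}; now {s4, s7}.
Read 'b': s4→{s7}, s7→{s6}; now {s6, s7}.
Read 'a': s6→{s4}, s7→{s3, s7}; now {s3, s4, s7}.
Read 'a': s3→{s4}, s4→{s2, s4}, s7→{s3, s7}; now {s2, s3, s4, s7}.
Read 'a': s2→∅, s3→{s4}, s4→{s2, s4}, s7→{s3, s7}; now {s2, s3, s4, s7}.

{s2, s3, s4, s7}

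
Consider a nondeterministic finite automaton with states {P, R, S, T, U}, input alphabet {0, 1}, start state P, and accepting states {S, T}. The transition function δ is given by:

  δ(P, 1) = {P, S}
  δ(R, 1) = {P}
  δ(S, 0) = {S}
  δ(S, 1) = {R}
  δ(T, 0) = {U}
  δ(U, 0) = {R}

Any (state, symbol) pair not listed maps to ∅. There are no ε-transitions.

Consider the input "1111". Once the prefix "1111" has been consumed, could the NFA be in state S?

Yes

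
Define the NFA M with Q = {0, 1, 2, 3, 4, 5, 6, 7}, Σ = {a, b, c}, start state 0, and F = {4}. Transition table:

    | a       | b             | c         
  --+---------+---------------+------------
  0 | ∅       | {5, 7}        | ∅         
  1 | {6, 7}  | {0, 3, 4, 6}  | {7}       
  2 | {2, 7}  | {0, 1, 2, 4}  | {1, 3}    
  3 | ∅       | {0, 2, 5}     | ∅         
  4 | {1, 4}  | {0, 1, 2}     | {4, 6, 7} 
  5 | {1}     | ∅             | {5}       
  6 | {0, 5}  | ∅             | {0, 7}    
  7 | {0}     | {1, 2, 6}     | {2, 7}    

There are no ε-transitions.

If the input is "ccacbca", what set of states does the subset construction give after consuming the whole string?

Start in {0}.
Read 'c': {0} → ∅.
The set is empty and remains empty for the remaining 6 symbols.

∅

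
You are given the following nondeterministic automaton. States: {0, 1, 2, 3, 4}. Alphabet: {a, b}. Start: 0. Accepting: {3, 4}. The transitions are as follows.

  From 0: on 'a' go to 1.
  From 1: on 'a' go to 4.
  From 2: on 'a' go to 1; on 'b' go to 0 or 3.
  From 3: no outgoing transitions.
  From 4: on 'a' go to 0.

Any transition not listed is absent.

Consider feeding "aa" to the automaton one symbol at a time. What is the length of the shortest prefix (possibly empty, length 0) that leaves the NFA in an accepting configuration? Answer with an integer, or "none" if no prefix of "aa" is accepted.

2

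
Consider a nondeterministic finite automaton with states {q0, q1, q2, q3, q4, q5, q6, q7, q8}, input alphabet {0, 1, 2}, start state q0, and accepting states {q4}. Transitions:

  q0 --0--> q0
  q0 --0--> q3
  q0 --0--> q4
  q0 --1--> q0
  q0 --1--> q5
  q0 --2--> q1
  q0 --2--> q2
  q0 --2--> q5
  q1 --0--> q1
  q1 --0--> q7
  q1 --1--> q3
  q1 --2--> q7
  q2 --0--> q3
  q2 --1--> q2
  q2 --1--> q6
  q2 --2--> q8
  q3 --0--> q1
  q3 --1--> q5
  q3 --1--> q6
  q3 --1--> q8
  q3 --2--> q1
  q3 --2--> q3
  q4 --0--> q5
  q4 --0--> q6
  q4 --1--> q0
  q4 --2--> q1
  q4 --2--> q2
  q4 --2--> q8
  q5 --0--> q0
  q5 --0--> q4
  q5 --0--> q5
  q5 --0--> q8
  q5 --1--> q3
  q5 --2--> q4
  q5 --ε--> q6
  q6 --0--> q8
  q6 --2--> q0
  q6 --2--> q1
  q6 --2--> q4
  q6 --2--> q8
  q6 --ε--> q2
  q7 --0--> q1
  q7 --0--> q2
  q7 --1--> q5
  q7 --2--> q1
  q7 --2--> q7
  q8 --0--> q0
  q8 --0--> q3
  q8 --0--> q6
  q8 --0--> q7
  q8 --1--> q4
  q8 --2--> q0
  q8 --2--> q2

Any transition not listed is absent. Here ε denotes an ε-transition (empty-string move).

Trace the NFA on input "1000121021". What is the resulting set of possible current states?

{q0, q2, q3, q4, q5, q6, q8}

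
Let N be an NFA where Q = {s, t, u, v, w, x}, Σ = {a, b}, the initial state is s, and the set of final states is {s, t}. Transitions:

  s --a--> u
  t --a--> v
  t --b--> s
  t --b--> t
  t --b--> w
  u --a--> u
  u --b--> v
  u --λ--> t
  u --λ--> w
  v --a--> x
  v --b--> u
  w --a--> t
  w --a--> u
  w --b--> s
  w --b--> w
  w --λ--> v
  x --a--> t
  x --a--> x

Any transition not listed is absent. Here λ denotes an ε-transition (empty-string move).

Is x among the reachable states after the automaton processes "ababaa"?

Yes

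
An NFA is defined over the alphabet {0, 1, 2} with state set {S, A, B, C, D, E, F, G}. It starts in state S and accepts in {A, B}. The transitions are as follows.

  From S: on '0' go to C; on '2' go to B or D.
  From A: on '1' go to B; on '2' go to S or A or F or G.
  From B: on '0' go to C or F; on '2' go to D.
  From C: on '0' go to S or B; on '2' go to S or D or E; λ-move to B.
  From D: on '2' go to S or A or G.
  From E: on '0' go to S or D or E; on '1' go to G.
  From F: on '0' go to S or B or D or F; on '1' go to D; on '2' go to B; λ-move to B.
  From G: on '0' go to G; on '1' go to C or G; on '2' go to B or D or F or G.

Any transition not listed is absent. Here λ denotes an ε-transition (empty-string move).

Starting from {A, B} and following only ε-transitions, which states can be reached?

{A, B}

Begin with {A, B}.
No ε-moves leave this set, so the closure equals the set itself.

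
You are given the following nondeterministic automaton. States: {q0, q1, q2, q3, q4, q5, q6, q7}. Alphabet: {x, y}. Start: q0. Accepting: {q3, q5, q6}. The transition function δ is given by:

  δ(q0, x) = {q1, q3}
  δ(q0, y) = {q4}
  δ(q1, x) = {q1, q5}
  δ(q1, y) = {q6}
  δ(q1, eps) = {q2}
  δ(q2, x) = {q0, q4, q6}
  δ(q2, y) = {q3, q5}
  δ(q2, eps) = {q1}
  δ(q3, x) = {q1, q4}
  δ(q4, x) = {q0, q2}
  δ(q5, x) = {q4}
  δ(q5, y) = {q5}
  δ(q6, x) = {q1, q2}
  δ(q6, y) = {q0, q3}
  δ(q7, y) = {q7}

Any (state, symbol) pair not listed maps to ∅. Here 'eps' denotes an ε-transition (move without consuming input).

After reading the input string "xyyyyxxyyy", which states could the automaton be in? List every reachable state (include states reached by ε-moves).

Start in {q0}.
Read 'x': {q0} → {q1, q2, q3}.
Read 'y': {q1, q2, q3} → {q3, q5, q6}.
Read 'y': {q3, q5, q6} → {q0, q3, q5}.
Read 'y': {q0, q3, q5} → {q4, q5}.
Read 'y': {q4, q5} → {q5}.
Read 'x': {q5} → {q4}.
Read 'x': {q4} → {q0, q1, q2}.
Read 'y': {q0, q1, q2} → {q3, q4, q5, q6}.
Read 'y': {q3, q4, q5, q6} → {q0, q3, q5}.
Read 'y': {q0, q3, q5} → {q4, q5}.

{q4, q5}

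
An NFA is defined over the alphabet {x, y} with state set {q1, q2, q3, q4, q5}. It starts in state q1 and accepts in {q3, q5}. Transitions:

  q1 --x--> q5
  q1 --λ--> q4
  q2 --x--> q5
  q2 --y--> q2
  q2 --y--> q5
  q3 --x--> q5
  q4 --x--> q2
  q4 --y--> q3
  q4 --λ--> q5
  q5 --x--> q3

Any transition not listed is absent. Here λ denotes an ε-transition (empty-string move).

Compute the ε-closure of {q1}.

{q1, q4, q5}

Begin with {q1}.
ε-move q1 → q4; add q4.
ε-move q4 → q5; add q5.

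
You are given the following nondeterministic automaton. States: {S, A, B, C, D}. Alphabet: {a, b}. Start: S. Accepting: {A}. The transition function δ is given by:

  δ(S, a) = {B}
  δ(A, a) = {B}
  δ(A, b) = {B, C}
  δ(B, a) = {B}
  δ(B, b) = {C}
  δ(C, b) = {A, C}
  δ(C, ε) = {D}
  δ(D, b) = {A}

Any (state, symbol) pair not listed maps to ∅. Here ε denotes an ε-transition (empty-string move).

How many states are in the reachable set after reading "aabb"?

Start in {S}.
Read 'a': S→{B}; now {B}.
Read 'a': B→{B}; now {B}.
Read 'b': B→{C}; union {C}; ε-closure = {C, D}.
Read 'b': C→{A, C}, D→{A}; union {A, C}; ε-closure = {A, C, D}.
That set has 3 states.

3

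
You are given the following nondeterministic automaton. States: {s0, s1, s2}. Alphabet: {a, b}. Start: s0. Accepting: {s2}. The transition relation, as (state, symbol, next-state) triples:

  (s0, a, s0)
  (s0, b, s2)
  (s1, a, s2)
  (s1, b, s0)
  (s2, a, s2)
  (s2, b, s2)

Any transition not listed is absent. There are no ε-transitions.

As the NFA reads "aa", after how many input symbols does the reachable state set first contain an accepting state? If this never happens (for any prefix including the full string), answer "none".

Start in {s0}.
Read 'a': s0→{s0}; now {s0}.
Read 'a': s0→{s0}; now {s0}.
No reachable set along the way intersects F.

none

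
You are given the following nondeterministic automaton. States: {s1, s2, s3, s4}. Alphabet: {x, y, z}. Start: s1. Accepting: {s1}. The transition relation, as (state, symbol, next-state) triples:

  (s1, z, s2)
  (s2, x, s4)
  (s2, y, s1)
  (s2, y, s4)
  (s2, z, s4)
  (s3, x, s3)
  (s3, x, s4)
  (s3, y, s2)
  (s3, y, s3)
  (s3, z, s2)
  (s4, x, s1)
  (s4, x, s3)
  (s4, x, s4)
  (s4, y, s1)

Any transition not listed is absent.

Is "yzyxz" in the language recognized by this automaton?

No

Start in {s1}.
Read 'y': s1→∅; now ∅.
The set is empty and remains empty for the remaining 4 symbols.
The final set ∅ contains no accepting state.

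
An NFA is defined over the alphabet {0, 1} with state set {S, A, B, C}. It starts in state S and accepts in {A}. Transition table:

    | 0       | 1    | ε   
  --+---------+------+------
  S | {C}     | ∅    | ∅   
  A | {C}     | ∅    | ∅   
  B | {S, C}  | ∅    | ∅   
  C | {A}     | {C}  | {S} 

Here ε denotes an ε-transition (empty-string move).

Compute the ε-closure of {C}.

{S, C}

Begin with {C}.
ε-move C → S; add S.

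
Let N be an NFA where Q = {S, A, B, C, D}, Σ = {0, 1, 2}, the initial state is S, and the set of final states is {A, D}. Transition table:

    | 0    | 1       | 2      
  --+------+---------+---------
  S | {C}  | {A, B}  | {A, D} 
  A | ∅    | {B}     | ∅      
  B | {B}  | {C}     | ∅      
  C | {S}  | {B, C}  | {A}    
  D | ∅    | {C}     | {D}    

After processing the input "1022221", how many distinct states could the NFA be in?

Start in {S}.
Read '1': {S} → {A, B}.
Read '0': {A, B} → {B}.
Read '2': {B} → ∅.
The set is empty and remains empty for the remaining 4 symbols.
That set has 0 states.

0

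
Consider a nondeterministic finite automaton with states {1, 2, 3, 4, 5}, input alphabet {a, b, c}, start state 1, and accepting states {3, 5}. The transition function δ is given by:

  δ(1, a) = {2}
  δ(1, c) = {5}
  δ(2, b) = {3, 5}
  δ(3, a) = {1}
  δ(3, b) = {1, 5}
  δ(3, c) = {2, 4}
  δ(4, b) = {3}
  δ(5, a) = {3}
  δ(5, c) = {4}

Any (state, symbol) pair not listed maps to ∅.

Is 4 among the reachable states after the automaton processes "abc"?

Start in {1}.
Read 'a': 1→{2}; now {2}.
Read 'b': 2→{3, 5}; now {3, 5}.
Read 'c': 3→{2, 4}, 5→{4}; now {2, 4}.
State 4 is in {2, 4}.

Yes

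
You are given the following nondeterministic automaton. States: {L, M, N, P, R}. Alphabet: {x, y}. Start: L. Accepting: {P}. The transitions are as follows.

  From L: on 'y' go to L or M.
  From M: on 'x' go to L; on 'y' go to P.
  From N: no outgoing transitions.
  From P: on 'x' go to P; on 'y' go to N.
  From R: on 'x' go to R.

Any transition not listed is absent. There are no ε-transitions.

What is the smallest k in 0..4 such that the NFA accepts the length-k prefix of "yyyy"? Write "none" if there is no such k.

2

Start in {L}.
Read 'y': {L} → {L, M}.
Read 'y': {L, M} → {L, M, P}.
None of the earlier sets intersect F, but {L, M, P} does.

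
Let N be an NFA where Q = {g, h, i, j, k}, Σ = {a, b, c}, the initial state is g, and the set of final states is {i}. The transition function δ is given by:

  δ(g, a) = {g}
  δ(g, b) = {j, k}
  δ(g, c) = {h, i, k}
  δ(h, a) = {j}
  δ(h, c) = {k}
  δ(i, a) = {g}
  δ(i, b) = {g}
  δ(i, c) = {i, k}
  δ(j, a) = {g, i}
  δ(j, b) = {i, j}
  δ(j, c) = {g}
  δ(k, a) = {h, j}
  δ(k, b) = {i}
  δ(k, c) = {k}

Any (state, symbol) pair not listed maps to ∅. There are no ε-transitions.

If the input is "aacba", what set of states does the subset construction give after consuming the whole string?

Start in {g}.
Read 'a': {g} → {g}.
Read 'a': {g} → {g}.
Read 'c': {g} → {h, i, k}.
Read 'b': {h, i, k} → {g, i}.
Read 'a': {g, i} → {g}.

{g}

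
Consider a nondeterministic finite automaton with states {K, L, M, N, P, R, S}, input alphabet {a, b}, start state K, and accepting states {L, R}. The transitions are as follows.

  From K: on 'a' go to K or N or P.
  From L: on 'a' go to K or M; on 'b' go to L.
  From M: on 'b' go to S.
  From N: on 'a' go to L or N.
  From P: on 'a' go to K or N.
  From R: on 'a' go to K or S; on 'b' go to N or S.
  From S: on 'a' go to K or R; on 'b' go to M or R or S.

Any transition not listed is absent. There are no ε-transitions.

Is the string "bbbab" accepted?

No

Start in {K}.
Read 'b': K→∅; now ∅.
The set is empty and remains empty for the remaining 4 symbols.
The final set ∅ contains no accepting state.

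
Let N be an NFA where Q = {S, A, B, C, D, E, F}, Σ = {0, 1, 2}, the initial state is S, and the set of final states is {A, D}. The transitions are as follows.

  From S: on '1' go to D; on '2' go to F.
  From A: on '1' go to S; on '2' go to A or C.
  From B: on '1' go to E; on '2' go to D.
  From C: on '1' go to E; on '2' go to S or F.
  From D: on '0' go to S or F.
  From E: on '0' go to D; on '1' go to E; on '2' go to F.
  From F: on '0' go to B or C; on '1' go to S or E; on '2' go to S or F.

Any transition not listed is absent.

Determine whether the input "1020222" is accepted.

Start in {S}.
Read '1': S→{D}; now {D}.
Read '0': D→{S, F}; now {S, F}.
Read '2': S→{F}, F→{S, F}; now {S, F}.
Read '0': S→∅, F→{B, C}; now {B, C}.
Read '2': B→{D}, C→{S, F}; now {S, D, F}.
Read '2': S→{F}, D→∅, F→{S, F}; now {S, F}.
Read '2': S→{F}, F→{S, F}; now {S, F}.
The final set {S, F} contains no accepting state.

No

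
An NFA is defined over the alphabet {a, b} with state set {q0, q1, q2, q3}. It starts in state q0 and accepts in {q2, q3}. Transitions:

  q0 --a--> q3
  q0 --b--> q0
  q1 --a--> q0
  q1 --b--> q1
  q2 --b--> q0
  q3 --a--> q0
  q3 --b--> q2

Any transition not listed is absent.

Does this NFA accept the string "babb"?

No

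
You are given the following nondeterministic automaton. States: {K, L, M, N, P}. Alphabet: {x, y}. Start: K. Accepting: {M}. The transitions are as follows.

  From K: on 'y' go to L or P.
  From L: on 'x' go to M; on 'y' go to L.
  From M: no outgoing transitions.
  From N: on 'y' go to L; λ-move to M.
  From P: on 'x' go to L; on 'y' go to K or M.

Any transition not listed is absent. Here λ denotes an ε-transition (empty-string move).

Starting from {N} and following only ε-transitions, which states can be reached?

{M, N}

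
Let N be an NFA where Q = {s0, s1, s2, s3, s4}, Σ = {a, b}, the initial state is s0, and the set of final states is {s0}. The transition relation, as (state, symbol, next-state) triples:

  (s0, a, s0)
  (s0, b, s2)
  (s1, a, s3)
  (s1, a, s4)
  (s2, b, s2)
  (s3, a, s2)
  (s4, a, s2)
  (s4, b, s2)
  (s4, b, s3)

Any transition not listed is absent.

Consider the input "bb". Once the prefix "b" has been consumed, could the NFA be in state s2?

Yes

Start in {s0}.
Read 'b': s0→{s2}; now {s2}.
State s2 is in {s2}.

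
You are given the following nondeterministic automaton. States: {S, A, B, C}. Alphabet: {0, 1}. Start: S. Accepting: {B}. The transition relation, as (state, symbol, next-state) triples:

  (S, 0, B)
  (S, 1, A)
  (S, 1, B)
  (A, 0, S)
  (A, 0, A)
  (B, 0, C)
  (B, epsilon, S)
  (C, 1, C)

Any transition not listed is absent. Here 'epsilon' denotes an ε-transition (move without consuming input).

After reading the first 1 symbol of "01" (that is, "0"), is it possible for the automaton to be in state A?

No

Start in {S}.
Read '0': {S} → {S, B}.
State A is not in {S, B}.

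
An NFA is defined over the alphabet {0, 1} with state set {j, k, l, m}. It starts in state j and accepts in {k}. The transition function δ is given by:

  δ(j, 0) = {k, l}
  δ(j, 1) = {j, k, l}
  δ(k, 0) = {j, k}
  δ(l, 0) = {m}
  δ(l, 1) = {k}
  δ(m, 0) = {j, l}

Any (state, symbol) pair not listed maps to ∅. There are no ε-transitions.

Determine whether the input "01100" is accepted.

No

Start in {j}.
Read '0': j→{k, l}; now {k, l}.
Read '1': k→∅, l→{k}; now {k}.
Read '1': k→∅; now ∅.
The set is empty and remains empty for the remaining 2 symbols.
The final set ∅ contains no accepting state.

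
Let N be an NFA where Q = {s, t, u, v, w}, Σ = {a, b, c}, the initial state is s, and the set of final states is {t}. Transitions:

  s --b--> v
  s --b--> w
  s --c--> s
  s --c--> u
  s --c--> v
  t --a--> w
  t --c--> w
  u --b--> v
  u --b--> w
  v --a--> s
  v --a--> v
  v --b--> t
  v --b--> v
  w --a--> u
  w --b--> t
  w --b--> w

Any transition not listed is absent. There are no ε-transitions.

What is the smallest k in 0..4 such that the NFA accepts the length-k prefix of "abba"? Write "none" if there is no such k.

Start in {s}.
Read 'a': s→∅; now ∅.
The set is empty and remains empty for the remaining 3 symbols.
No reachable set along the way intersects F.

none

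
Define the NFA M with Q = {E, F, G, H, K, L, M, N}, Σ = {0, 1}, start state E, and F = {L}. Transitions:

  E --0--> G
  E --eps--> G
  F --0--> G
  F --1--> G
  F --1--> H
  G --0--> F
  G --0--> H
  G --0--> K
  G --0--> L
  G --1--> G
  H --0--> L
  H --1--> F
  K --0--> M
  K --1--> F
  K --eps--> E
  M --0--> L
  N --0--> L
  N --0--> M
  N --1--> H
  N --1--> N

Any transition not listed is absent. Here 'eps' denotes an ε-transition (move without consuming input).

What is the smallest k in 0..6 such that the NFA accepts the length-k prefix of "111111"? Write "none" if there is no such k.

none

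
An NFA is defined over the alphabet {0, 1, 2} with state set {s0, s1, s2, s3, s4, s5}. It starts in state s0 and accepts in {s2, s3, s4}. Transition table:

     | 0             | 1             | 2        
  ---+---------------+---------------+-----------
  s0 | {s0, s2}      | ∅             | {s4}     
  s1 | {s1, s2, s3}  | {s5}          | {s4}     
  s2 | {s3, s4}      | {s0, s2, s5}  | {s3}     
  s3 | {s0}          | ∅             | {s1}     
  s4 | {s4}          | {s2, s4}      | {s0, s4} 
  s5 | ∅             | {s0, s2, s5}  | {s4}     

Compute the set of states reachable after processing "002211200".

Start in {s0}.
Read '0': s0→{s0, s2}; now {s0, s2}.
Read '0': s0→{s0, s2}, s2→{s3, s4}; now {s0, s2, s3, s4}.
Read '2': s0→{s4}, s2→{s3}, s3→{s1}, s4→{s0, s4}; now {s0, s1, s3, s4}.
Read '2': s0→{s4}, s1→{s4}, s3→{s1}, s4→{s0, s4}; now {s0, s1, s4}.
Read '1': s0→∅, s1→{s5}, s4→{s2, s4}; now {s2, s4, s5}.
Read '1': s2→{s0, s2, s5}, s4→{s2, s4}, s5→{s0, s2, s5}; now {s0, s2, s4, s5}.
Read '2': s0→{s4}, s2→{s3}, s4→{s0, s4}, s5→{s4}; now {s0, s3, s4}.
Read '0': s0→{s0, s2}, s3→{s0}, s4→{s4}; now {s0, s2, s4}.
Read '0': s0→{s0, s2}, s2→{s3, s4}, s4→{s4}; now {s0, s2, s3, s4}.

{s0, s2, s3, s4}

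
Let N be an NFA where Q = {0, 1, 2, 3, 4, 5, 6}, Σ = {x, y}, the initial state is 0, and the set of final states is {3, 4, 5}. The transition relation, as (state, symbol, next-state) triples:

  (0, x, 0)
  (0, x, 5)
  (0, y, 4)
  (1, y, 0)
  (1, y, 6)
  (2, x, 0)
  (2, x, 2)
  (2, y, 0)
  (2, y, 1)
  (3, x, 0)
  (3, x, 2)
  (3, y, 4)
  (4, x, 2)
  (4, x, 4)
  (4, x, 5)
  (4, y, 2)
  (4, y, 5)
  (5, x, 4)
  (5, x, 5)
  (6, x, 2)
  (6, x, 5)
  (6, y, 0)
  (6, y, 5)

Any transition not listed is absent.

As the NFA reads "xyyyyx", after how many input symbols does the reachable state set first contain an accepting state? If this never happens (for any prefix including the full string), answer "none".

1

Start in {0}.
Read 'x': {0} → {0, 5}.
None of the earlier sets intersect F, but {0, 5} does.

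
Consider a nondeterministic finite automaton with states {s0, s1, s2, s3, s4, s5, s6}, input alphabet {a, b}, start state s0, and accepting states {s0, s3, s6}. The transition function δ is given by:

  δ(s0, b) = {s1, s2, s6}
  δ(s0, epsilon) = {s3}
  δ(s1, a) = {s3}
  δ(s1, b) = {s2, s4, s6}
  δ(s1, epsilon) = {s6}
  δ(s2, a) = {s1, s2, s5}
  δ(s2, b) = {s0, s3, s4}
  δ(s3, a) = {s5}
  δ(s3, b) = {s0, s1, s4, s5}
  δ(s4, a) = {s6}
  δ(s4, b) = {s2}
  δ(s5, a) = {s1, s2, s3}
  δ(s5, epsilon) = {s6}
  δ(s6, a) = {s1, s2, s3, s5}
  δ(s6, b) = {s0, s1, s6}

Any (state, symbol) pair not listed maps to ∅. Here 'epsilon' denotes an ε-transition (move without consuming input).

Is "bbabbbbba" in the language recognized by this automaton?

Start: ε-closure({s0}) = {s0, s3}.
Read 'b': s0→{s1, s2, s6}, s3→{s0, s1, s4, s5}; union {s0, s1, s2, s4, s5, s6}; ε-closure = {s0, s1, s2, s3, s4, s5, s6}.
Read 'b': s0→{s1, s2, s6}, s1→{s2, s4, s6}, s2→{s0, s3, s4}, s3→{s0, s1, s4, s5}, s4→{s2}, s5→∅, s6→{s0, s1, s6}; now {s0, s1, s2, s3, s4, s5, s6}.
Read 'a': s0→∅, s1→{s3}, s2→{s1, s2, s5}, s3→{s5}, s4→{s6}, s5→{s1, s2, s3}, s6→{s1, s2, s3, s5}; now {s1, s2, s3, s5, s6}.
Read 'b': s1→{s2, s4, s6}, s2→{s0, s3, s4}, s3→{s0, s1, s4, s5}, s5→∅, s6→{s0, s1, s6}; now {s0, s1, s2, s3, s4, s5, s6}.
Read 'b': s0→{s1, s2, s6}, s1→{s2, s4, s6}, s2→{s0, s3, s4}, s3→{s0, s1, s4, s5}, s4→{s2}, s5→∅, s6→{s0, s1, s6}; now {s0, s1, s2, s3, s4, s5, s6}.
Read 'b': s0→{s1, s2, s6}, s1→{s2, s4, s6}, s2→{s0, s3, s4}, s3→{s0, s1, s4, s5}, s4→{s2}, s5→∅, s6→{s0, s1, s6}; now {s0, s1, s2, s3, s4, s5, s6}.
Read 'b': s0→{s1, s2, s6}, s1→{s2, s4, s6}, s2→{s0, s3, s4}, s3→{s0, s1, s4, s5}, s4→{s2}, s5→∅, s6→{s0, s1, s6}; now {s0, s1, s2, s3, s4, s5, s6}.
Read 'b': s0→{s1, s2, s6}, s1→{s2, s4, s6}, s2→{s0, s3, s4}, s3→{s0, s1, s4, s5}, s4→{s2}, s5→∅, s6→{s0, s1, s6}; now {s0, s1, s2, s3, s4, s5, s6}.
Read 'a': s0→∅, s1→{s3}, s2→{s1, s2, s5}, s3→{s5}, s4→{s6}, s5→{s1, s2, s3}, s6→{s1, s2, s3, s5}; now {s1, s2, s3, s5, s6}.
The final set {s1, s2, s3, s5, s6} contains the accepting states s3, s6.

Yes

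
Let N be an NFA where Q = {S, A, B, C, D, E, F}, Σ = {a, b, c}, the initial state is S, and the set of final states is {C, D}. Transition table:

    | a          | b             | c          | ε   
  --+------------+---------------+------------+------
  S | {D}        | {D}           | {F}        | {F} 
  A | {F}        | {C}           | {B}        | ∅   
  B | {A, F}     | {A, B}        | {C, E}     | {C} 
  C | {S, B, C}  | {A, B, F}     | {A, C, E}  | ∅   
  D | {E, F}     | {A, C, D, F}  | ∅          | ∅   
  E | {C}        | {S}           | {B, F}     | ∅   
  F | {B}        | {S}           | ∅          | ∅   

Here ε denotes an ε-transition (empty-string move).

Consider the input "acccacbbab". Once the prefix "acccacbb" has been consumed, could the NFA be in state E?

No

Start: ε-closure({S}) = {S, F}.
Read 'a': {S, F} → {B, C, D}.
Read 'c': {B, C, D} → {A, C, E}.
Read 'c': {A, C, E} → {A, B, C, E, F}.
Read 'c': {A, B, C, E, F} → {A, B, C, E, F}.
Read 'a': {A, B, C, E, F} → {S, A, B, C, F}.
Read 'c': {S, A, B, C, F} → {A, B, C, E, F}.
Read 'b': {A, B, C, E, F} → {S, A, B, C, F}.
Read 'b': {S, A, B, C, F} → {S, A, B, C, D, F}.
State E is not in {S, A, B, C, D, F}.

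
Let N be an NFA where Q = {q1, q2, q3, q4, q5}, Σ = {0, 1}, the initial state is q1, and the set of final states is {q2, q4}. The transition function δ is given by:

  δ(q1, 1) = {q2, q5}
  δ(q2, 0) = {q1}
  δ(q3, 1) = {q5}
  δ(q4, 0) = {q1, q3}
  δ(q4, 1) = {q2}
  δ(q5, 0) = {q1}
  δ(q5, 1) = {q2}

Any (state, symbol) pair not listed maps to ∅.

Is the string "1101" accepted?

Start in {q1}.
Read '1': {q1} → {q2, q5}.
Read '1': {q2, q5} → {q2}.
Read '0': {q2} → {q1}.
Read '1': {q1} → {q2, q5}.
The final set {q2, q5} contains the accepting state q2.

Yes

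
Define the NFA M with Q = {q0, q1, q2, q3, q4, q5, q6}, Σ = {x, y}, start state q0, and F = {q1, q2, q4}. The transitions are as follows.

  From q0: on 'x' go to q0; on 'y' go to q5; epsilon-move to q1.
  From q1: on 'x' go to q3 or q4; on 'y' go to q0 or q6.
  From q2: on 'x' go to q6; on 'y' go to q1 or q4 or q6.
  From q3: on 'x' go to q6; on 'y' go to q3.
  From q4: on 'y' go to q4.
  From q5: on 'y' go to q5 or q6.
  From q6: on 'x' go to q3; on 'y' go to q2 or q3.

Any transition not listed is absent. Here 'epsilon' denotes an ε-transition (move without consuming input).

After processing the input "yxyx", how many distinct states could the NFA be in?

Start: ε-closure({q0}) = {q0, q1}.
Read 'y': {q0, q1} → {q0, q1, q5, q6}.
Read 'x': {q0, q1, q5, q6} → {q0, q1, q3, q4}.
Read 'y': {q0, q1, q3, q4} → {q0, q1, q3, q4, q5, q6}.
Read 'x': {q0, q1, q3, q4, q5, q6} → {q0, q1, q3, q4, q6}.
That set has 5 states.

5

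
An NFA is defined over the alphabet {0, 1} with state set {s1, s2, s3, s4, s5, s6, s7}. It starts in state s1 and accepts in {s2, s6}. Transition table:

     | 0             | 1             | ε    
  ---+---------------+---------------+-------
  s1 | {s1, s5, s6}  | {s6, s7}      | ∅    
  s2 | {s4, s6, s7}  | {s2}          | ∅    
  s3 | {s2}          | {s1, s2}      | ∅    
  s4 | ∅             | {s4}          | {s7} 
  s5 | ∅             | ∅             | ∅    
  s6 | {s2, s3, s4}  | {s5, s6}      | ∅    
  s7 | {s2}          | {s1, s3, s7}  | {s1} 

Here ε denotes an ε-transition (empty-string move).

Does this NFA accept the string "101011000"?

Start in {s1}.
Read '1': s1→{s6, s7}; union {s6, s7}; ε-closure = {s1, s6, s7}.
Read '0': s1→{s1, s5, s6}, s6→{s2, s3, s4}, s7→{s2}; union {s1, s2, s3, s4, s5, s6}; ε-closure = {s1, s2, s3, s4, s5, s6, s7}.
Read '1': s1→{s6, s7}, s2→{s2}, s3→{s1, s2}, s4→{s4}, s5→∅, s6→{s5, s6}, s7→{s1, s3, s7}; now {s1, s2, s3, s4, s5, s6, s7}.
Read '0': s1→{s1, s5, s6}, s2→{s4, s6, s7}, s3→{s2}, s4→∅, s5→∅, s6→{s2, s3, s4}, s7→{s2}; now {s1, s2, s3, s4, s5, s6, s7}.
Read '1': s1→{s6, s7}, s2→{s2}, s3→{s1, s2}, s4→{s4}, s5→∅, s6→{s5, s6}, s7→{s1, s3, s7}; now {s1, s2, s3, s4, s5, s6, s7}.
Read '1': s1→{s6, s7}, s2→{s2}, s3→{s1, s2}, s4→{s4}, s5→∅, s6→{s5, s6}, s7→{s1, s3, s7}; now {s1, s2, s3, s4, s5, s6, s7}.
Read '0': s1→{s1, s5, s6}, s2→{s4, s6, s7}, s3→{s2}, s4→∅, s5→∅, s6→{s2, s3, s4}, s7→{s2}; now {s1, s2, s3, s4, s5, s6, s7}.
Read '0': s1→{s1, s5, s6}, s2→{s4, s6, s7}, s3→{s2}, s4→∅, s5→∅, s6→{s2, s3, s4}, s7→{s2}; now {s1, s2, s3, s4, s5, s6, s7}.
Read '0': s1→{s1, s5, s6}, s2→{s4, s6, s7}, s3→{s2}, s4→∅, s5→∅, s6→{s2, s3, s4}, s7→{s2}; now {s1, s2, s3, s4, s5, s6, s7}.
The final set {s1, s2, s3, s4, s5, s6, s7} contains the accepting states s2, s6.

Yes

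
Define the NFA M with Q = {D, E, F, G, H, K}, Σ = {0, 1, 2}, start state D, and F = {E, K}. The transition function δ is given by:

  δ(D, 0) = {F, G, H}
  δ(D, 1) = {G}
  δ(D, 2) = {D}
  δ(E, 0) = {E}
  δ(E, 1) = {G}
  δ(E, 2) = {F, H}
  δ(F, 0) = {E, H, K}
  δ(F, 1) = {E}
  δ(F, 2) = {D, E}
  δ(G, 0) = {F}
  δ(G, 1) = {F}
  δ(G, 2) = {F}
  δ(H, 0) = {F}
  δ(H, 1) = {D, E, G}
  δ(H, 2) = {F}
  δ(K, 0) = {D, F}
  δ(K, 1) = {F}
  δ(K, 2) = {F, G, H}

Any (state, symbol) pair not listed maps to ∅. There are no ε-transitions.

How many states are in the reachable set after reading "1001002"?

Start in {D}.
Read '1': D→{G}; now {G}.
Read '0': G→{F}; now {F}.
Read '0': F→{E, H, K}; now {E, H, K}.
Read '1': E→{G}, H→{D, E, G}, K→{F}; now {D, E, F, G}.
Read '0': D→{F, G, H}, E→{E}, F→{E, H, K}, G→{F}; now {E, F, G, H, K}.
Read '0': E→{E}, F→{E, H, K}, G→{F}, H→{F}, K→{D, F}; now {D, E, F, H, K}.
Read '2': D→{D}, E→{F, H}, F→{D, E}, H→{F}, K→{F, G, H}; now {D, E, F, G, H}.
That set has 5 states.

5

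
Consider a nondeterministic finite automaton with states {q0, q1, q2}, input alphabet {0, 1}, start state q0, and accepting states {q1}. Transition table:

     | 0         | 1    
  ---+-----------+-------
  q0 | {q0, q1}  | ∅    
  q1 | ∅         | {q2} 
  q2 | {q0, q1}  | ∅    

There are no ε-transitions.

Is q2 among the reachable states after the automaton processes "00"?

Start in {q0}.
Read '0': q0→{q0, q1}; now {q0, q1}.
Read '0': q0→{q0, q1}, q1→∅; now {q0, q1}.
State q2 is not in {q0, q1}.

No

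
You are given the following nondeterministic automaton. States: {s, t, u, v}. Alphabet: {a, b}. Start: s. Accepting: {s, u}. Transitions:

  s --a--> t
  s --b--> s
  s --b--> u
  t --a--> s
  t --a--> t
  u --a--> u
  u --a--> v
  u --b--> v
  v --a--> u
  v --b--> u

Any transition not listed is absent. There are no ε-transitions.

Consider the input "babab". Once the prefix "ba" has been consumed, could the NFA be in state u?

Yes

Start in {s}.
Read 'b': {s} → {s, u}.
Read 'a': {s, u} → {t, u, v}.
State u is in {t, u, v}.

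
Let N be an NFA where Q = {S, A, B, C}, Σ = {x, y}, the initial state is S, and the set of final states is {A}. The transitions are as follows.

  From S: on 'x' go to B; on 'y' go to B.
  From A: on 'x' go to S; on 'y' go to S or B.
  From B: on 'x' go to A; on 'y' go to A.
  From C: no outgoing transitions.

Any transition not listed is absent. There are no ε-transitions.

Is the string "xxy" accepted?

Start in {S}.
Read 'x': {S} → {B}.
Read 'x': {B} → {A}.
Read 'y': {A} → {S, B}.
The final set {S, B} contains no accepting state.

No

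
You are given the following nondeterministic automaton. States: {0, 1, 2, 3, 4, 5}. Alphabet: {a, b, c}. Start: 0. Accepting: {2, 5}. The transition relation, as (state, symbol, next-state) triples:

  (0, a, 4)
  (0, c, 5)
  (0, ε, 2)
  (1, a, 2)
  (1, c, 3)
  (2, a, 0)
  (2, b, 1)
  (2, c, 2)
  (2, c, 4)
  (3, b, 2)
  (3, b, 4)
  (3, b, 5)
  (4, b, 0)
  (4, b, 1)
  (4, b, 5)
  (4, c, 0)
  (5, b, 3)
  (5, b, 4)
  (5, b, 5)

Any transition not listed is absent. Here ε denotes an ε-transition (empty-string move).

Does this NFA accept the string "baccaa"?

Yes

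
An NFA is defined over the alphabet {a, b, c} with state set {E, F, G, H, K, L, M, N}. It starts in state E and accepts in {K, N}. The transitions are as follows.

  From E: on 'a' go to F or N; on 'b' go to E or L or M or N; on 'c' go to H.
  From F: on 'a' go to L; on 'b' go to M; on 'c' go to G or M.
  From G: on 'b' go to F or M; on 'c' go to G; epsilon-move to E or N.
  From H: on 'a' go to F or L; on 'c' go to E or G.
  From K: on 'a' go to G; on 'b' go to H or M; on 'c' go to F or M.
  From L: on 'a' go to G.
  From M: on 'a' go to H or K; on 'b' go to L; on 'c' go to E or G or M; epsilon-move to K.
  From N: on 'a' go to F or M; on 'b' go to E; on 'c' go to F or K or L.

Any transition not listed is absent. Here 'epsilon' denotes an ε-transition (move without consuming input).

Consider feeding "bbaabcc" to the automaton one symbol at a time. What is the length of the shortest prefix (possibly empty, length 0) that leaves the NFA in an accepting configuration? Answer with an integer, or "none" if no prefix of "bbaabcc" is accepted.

Start in {E}.
Read 'b': {E} → {E, K, L, M, N}.
None of the earlier sets intersect F, but {E, K, L, M, N} does.

1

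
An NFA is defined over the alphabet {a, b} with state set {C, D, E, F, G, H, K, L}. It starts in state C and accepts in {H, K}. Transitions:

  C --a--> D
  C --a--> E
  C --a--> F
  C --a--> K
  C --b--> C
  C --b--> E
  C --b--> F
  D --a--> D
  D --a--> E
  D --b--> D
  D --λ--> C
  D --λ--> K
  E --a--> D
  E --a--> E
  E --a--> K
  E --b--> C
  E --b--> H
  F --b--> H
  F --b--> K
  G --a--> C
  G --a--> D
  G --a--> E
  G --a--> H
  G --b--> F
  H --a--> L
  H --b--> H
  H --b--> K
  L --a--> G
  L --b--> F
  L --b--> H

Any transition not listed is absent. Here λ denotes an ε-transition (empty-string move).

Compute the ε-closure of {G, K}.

{G, K}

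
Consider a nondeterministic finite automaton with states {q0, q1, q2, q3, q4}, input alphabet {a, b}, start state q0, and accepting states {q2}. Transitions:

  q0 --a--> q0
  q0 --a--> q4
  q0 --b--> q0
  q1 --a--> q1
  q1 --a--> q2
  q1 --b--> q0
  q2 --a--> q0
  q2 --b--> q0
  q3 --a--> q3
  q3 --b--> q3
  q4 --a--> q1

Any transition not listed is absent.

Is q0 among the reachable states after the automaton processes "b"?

Yes

Start in {q0}.
Read 'b': q0→{q0}; now {q0}.
State q0 is in {q0}.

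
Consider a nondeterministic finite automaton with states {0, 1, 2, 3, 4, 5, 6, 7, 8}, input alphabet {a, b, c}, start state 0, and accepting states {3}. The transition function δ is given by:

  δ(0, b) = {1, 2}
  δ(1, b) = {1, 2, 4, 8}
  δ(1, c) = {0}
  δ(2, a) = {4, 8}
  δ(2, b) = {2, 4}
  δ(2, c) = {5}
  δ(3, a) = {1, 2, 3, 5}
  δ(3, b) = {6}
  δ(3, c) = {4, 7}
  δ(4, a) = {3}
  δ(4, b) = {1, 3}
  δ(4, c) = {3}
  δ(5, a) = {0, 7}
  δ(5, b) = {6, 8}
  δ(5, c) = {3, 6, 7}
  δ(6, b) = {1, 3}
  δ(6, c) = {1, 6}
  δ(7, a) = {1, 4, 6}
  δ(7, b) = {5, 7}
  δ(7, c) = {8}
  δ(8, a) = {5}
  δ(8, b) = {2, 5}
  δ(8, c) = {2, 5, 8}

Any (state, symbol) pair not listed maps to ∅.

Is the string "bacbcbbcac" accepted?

Start in {0}.
Read 'b': {0} → {1, 2}.
Read 'a': {1, 2} → {4, 8}.
Read 'c': {4, 8} → {2, 3, 5, 8}.
Read 'b': {2, 3, 5, 8} → {2, 4, 5, 6, 8}.
Read 'c': {2, 4, 5, 6, 8} → {1, 2, 3, 5, 6, 7, 8}.
Read 'b': {1, 2, 3, 5, 6, 7, 8} → {1, 2, 3, 4, 5, 6, 7, 8}.
Read 'b': {1, 2, 3, 4, 5, 6, 7, 8} → {1, 2, 3, 4, 5, 6, 7, 8}.
Read 'c': {1, 2, 3, 4, 5, 6, 7, 8} → {0, 1, 2, 3, 4, 5, 6, 7, 8}.
Read 'a': {0, 1, 2, 3, 4, 5, 6, 7, 8} → {0, 1, 2, 3, 4, 5, 6, 7, 8}.
Read 'c': {0, 1, 2, 3, 4, 5, 6, 7, 8} → {0, 1, 2, 3, 4, 5, 6, 7, 8}.
The final set {0, 1, 2, 3, 4, 5, 6, 7, 8} contains the accepting state 3.

Yes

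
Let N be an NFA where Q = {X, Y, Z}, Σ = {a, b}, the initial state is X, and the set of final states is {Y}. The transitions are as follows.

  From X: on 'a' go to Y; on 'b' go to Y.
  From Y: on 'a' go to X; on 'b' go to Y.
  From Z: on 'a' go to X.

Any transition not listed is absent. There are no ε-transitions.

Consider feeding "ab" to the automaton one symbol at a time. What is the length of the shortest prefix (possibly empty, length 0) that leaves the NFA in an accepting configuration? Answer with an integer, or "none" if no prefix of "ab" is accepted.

1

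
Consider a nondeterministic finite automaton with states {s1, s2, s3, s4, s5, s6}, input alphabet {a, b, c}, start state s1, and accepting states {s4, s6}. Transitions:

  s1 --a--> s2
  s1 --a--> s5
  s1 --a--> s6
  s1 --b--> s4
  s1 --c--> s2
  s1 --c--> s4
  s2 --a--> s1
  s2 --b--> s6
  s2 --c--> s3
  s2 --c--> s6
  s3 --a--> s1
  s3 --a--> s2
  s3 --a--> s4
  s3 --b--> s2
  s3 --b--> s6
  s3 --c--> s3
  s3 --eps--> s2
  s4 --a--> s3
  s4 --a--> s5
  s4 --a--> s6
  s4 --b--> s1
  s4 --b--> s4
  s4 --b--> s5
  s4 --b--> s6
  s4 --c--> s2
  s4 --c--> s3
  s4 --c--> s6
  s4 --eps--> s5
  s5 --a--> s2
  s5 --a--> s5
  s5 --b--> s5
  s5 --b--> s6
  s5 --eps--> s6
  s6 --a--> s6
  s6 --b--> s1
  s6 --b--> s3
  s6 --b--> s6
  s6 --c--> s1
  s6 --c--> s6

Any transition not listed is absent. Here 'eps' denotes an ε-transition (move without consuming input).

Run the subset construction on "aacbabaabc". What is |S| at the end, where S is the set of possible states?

Start in {s1}.
Read 'a': {s1} → {s2, s5, s6}.
Read 'a': {s2, s5, s6} → {s1, s2, s5, s6}.
Read 'c': {s1, s2, s5, s6} → {s1, s2, s3, s4, s5, s6}.
Read 'b': {s1, s2, s3, s4, s5, s6} → {s1, s2, s3, s4, s5, s6}.
Read 'a': {s1, s2, s3, s4, s5, s6} → {s1, s2, s3, s4, s5, s6}.
Read 'b': {s1, s2, s3, s4, s5, s6} → {s1, s2, s3, s4, s5, s6}.
Read 'a': {s1, s2, s3, s4, s5, s6} → {s1, s2, s3, s4, s5, s6}.
Read 'a': {s1, s2, s3, s4, s5, s6} → {s1, s2, s3, s4, s5, s6}.
Read 'b': {s1, s2, s3, s4, s5, s6} → {s1, s2, s3, s4, s5, s6}.
Read 'c': {s1, s2, s3, s4, s5, s6} → {s1, s2, s3, s4, s5, s6}.
That set has 6 states.

6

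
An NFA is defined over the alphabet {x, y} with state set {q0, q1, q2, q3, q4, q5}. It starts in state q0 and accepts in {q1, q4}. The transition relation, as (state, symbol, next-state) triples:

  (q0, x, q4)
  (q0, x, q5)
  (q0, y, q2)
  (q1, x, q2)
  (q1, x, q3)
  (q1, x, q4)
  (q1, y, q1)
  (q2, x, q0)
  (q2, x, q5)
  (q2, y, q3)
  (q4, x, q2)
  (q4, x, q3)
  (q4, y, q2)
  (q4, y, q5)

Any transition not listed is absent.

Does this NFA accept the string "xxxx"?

Start in {q0}.
Read 'x': {q0} → {q4, q5}.
Read 'x': {q4, q5} → {q2, q3}.
Read 'x': {q2, q3} → {q0, q5}.
Read 'x': {q0, q5} → {q4, q5}.
The final set {q4, q5} contains the accepting state q4.

Yes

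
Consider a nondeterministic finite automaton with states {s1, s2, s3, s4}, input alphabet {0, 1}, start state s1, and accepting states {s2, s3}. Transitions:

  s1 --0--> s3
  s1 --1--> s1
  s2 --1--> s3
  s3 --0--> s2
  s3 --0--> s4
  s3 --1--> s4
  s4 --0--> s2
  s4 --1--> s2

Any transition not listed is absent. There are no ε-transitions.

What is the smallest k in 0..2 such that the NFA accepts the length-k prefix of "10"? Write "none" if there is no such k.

2

Start in {s1}.
Read '1': s1→{s1}; now {s1}.
Read '0': s1→{s3}; now {s3}.
None of the earlier sets intersect F, but {s3} does.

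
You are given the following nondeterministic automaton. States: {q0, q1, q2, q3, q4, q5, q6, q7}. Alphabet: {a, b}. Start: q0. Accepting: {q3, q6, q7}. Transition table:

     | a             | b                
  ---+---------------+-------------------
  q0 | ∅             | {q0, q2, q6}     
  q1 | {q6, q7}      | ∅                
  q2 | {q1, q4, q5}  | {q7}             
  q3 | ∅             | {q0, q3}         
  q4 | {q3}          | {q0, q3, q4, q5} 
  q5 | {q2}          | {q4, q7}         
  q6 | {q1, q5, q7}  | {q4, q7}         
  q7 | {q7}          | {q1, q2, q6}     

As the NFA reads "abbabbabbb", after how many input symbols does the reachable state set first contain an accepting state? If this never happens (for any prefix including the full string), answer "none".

Start in {q0}.
Read 'a': q0→∅; now ∅.
The set is empty and remains empty for the remaining 9 symbols.
No reachable set along the way intersects F.

none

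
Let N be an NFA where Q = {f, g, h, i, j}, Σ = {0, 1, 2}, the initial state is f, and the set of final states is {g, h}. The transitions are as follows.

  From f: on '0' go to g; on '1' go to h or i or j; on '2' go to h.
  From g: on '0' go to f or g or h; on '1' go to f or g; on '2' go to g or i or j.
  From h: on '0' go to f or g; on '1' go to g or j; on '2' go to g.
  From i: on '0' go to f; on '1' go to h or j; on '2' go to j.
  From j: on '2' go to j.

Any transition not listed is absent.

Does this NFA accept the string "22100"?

Yes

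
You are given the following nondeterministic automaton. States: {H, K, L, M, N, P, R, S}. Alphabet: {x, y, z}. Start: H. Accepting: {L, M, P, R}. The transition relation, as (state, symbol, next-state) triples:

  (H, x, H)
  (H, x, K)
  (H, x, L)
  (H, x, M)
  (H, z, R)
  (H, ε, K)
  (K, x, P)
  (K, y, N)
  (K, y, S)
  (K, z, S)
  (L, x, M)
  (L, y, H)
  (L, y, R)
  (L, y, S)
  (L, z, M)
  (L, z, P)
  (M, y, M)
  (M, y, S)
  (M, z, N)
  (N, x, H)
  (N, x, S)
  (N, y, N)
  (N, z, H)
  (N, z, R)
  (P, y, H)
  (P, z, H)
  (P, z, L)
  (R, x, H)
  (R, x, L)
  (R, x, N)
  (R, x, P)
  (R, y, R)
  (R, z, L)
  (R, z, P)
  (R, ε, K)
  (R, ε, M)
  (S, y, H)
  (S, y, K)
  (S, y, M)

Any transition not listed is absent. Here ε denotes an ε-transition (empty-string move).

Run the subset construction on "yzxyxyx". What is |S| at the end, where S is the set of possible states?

7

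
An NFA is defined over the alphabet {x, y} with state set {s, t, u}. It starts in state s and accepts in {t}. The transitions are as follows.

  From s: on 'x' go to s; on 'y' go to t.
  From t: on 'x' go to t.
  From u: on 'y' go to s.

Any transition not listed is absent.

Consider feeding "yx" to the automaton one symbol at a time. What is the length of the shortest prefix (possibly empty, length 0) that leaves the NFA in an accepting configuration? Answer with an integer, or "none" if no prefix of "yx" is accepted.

1

Start in {s}.
Read 'y': {s} → {t}.
None of the earlier sets intersect F, but {t} does.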